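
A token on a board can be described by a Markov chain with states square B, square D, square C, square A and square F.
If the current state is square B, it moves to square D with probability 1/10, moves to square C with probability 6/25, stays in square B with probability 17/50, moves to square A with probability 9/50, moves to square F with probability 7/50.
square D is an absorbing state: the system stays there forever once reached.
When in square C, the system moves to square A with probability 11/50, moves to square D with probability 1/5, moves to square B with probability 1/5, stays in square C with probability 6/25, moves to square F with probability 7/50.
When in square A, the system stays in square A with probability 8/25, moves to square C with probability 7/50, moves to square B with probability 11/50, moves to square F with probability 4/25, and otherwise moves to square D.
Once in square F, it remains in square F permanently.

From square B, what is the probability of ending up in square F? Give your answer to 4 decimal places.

Let h(s) be the probability of absorption at square F starting from transient state s. Then h(square F) = 1 and h(square D) = 0. By first-step analysis:
h(square B) = 0.34·h(square B) + 0.1·0 + 0.24·h(square C) + 0.18·h(square A) + 0.14·1
h(square C) = 0.2·h(square B) + 0.2·0 + 0.24·h(square C) + 0.22·h(square A) + 0.14·1
h(square A) = 0.22·h(square B) + 0.16·0 + 0.14·h(square C) + 0.32·h(square A) + 0.16·1
Solving: h(square B) = 0.5169, h(square C) = 0.4644, h(square A) = 0.4981.
Starting from square B, the probability is 0.5169.

0.5169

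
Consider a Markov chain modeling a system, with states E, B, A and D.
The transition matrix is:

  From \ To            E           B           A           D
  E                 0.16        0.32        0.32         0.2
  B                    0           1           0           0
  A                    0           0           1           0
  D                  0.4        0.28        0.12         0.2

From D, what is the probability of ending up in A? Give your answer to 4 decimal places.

Let h(s) be the probability of absorption at A starting from transient state s. Then h(A) = 1 and h(B) = 0. By first-step analysis:
h(E) = 0.16·h(E) + 0.32·0 + 0.32·1 + 0.2·h(D)
h(D) = 0.4·h(E) + 0.28·0 + 0.12·1 + 0.2·h(D)
Solving: h(E) = 0.4730, h(D) = 0.3865.
Starting from D, the probability is 0.3865.

0.3865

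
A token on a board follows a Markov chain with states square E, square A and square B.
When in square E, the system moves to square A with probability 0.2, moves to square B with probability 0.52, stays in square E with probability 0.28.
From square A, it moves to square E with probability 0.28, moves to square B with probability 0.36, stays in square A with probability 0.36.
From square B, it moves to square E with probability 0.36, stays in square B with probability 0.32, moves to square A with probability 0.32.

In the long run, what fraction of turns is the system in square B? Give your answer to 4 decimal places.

0.3941

Let the stationary distribution be π with π = πP and π_1 + π_2 + π_3 = 1.
π_1 = 0.28·π_1 + 0.28·π_2 + 0.36·π_3
π_2 = 0.2·π_1 + 0.36·π_2 + 0.32·π_3
Solving with the normalization constraint gives π = (0.3115, 0.2944, 0.3941).
So the stationary probability of square B is 0.3941.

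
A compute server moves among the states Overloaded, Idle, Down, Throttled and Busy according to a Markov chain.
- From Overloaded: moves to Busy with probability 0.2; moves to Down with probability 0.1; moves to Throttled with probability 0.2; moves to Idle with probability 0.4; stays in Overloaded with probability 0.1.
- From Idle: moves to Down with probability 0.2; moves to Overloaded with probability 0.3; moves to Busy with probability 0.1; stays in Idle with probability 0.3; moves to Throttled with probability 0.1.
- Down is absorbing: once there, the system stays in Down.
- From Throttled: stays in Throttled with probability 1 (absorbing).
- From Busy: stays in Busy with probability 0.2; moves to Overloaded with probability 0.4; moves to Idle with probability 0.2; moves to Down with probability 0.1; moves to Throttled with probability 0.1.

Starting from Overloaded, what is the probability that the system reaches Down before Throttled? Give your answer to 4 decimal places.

Let h(s) be the probability of absorption at Down starting from transient state s. Then h(Down) = 1 and h(Throttled) = 0. By first-step analysis:
h(Overloaded) = 0.1·h(Overloaded) + 0.4·h(Idle) + 0.1·1 + 0.2·0 + 0.2·h(Busy)
h(Idle) = 0.3·h(Overloaded) + 0.3·h(Idle) + 0.2·1 + 0.1·0 + 0.1·h(Busy)
h(Busy) = 0.4·h(Overloaded) + 0.2·h(Idle) + 0.1·1 + 0.1·0 + 0.2·h(Busy)
Solving: h(Overloaded) = 0.4706, h(Idle) = 0.5588, h(Busy) = 0.5000.
Starting from Overloaded, the probability is 0.4706.

0.4706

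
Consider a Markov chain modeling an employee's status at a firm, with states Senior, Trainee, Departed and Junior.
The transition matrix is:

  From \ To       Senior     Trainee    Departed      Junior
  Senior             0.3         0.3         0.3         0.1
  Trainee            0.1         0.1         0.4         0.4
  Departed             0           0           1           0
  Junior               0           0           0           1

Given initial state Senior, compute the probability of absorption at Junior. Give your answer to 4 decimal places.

0.3500

Let h(s) be the probability of absorption at Junior starting from transient state s. Then h(Junior) = 1 and h(Departed) = 0. By first-step analysis:
h(Senior) = 0.3·h(Senior) + 0.3·h(Trainee) + 0.3·0 + 0.1·1
h(Trainee) = 0.1·h(Senior) + 0.1·h(Trainee) + 0.4·0 + 0.4·1
Solving: h(Senior) = 0.3500, h(Trainee) = 0.4833.
Starting from Senior, the probability is 0.3500.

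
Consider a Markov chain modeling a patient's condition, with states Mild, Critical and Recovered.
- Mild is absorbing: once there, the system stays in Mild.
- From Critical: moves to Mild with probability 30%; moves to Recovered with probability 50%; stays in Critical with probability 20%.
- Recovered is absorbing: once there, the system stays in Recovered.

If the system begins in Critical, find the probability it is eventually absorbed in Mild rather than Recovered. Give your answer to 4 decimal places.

Let h(s) be the probability of absorption at Mild starting from transient state s. Then h(Mild) = 1 and h(Recovered) = 0. By first-step analysis:
h(Critical) = 0.3·1 + 0.2·h(Critical) + 0.5·0
Solving: h(Critical) = 0.3750.
Starting from Critical, the probability is 0.3750.

0.3750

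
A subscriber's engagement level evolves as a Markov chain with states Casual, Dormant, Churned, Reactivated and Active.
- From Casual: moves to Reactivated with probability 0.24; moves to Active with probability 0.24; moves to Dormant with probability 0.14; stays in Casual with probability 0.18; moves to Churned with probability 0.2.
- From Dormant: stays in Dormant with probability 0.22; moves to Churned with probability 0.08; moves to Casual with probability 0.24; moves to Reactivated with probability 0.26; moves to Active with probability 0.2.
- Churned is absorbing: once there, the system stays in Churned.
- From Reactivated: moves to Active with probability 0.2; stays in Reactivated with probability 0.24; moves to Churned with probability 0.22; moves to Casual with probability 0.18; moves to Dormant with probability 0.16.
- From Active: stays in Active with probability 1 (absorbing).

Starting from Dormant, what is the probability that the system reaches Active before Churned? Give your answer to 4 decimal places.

Let h(s) be the probability of absorption at Active starting from transient state s. Then h(Active) = 1 and h(Churned) = 0. By first-step analysis:
h(Casual) = 0.18·h(Casual) + 0.14·h(Dormant) + 0.2·0 + 0.24·h(Reactivated) + 0.24·1
h(Dormant) = 0.24·h(Casual) + 0.22·h(Dormant) + 0.08·0 + 0.26·h(Reactivated) + 0.2·1
h(Reactivated) = 0.18·h(Casual) + 0.16·h(Dormant) + 0.22·0 + 0.24·h(Reactivated) + 0.2·1
Solving: h(Casual) = 0.5464, h(Dormant) = 0.5973, h(Reactivated) = 0.5183.
Starting from Dormant, the probability is 0.5973.

0.5973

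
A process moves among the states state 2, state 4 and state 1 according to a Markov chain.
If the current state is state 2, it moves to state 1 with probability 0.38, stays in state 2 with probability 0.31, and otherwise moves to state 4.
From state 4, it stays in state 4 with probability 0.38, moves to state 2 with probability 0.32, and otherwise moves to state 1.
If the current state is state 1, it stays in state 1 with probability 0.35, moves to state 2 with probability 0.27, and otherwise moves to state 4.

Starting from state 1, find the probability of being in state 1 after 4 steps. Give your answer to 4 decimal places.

0.3411

Propagate the distribution vector 4 steps from state 1.
After 0 steps: (0.0000, 0.0000, 1.0000)
After 1 step: (0.2700, 0.3800, 0.3500)
After 2 steps: (0.2998, 0.3611, 0.3391)
After 3 steps: (0.3000, 0.3590, 0.3409)
After 4 steps: (0.3000, 0.3590, 0.3411)
P(in state 1 after 4 steps) = 0.3411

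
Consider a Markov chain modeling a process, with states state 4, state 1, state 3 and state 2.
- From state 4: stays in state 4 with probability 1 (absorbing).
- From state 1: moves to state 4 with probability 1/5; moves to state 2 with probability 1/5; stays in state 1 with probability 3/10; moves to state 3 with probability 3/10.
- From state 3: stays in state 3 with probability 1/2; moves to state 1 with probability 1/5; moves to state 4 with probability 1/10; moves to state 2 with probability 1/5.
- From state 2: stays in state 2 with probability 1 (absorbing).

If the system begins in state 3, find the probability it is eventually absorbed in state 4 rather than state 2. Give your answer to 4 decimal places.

Let h(s) be the probability of absorption at state 4 starting from transient state s. Then h(state 4) = 1 and h(state 2) = 0. By first-step analysis:
h(state 1) = 0.2·1 + 0.3·h(state 1) + 0.3·h(state 3) + 0.2·0
h(state 3) = 0.1·1 + 0.2·h(state 1) + 0.5·h(state 3) + 0.2·0
Solving: h(state 1) = 0.4483, h(state 3) = 0.3793.
Starting from state 3, the probability is 0.3793.

0.3793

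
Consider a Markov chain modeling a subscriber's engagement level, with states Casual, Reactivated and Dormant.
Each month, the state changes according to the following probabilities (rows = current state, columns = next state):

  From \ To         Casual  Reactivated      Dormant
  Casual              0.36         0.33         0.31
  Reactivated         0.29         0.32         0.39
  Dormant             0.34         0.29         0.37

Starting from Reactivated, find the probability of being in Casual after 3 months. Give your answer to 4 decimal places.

Propagate the distribution vector 3 months from Reactivated.
After 0 months: (0.0000, 1.0000, 0.0000)
After 1 month: (0.2900, 0.3200, 0.3900)
After 2 months: (0.3298, 0.3112, 0.3590)
After 3 months: (0.3310, 0.3125, 0.3564)
P(in Casual after 3 months) = 0.3310

0.3310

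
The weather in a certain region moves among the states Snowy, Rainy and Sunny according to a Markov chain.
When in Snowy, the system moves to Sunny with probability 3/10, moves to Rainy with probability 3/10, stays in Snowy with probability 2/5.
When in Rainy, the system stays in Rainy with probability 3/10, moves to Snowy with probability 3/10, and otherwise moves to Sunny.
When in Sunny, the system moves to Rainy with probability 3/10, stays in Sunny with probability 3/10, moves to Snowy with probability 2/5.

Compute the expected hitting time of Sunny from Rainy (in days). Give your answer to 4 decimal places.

Let t(s) be the expected number of days to first reach Sunny from state s, with t(Sunny) = 0. Conditioning on the first day:
t(Snowy) = 1 + 0.4·t(Snowy) + 0.3·t(Rainy)
t(Rainy) = 1 + 0.3·t(Snowy) + 0.3·t(Rainy)
Solving: t(Snowy) = 3.0303, t(Rainy) = 2.7273.
Expected days from Rainy to Sunny: 2.7273.

2.7273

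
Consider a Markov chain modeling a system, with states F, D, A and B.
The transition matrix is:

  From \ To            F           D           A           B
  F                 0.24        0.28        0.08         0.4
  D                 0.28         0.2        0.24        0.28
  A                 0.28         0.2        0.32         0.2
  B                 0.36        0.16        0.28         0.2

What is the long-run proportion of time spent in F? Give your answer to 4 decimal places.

0.2904

Let the stationary distribution be π with π = πP and π_1 + π_2 + π_3 + π_4 = 1.
π_1 = 0.24·π_1 + 0.28·π_2 + 0.28·π_3 + 0.36·π_4
π_2 = 0.28·π_1 + 0.2·π_2 + 0.2·π_3 + 0.16·π_4
π_3 = 0.08·π_1 + 0.24·π_2 + 0.32·π_3 + 0.28·π_4
Solving with the normalization constraint gives π = (0.2904, 0.2122, 0.2223, 0.2751).
So the stationary probability of F is 0.2904.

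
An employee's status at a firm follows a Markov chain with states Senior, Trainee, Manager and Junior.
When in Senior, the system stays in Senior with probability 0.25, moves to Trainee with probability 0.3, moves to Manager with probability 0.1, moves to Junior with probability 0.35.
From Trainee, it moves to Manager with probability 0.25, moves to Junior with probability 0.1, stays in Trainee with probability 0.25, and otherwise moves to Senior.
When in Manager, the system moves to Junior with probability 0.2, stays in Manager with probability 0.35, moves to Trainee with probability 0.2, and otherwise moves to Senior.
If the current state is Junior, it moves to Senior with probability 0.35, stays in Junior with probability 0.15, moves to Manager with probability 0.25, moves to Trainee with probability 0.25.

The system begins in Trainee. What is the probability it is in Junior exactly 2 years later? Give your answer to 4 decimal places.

0.2300

Propagate the distribution vector 2 years from Trainee.
After 0 years: (0.0000, 1.0000, 0.0000, 0.0000)
After 1 year: (0.4000, 0.2500, 0.2500, 0.1000)
After 2 years: (0.2975, 0.2575, 0.2150, 0.2300)
P(in Junior after 2 years) = 0.2300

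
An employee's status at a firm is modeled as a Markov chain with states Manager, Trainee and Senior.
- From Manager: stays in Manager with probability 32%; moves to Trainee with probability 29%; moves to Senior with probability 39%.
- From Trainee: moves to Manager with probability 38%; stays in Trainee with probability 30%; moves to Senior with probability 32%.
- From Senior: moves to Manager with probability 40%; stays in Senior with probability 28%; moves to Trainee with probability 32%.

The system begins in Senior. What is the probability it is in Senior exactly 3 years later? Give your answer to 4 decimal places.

0.3318

Propagate the distribution vector 3 years from Senior.
After 0 years: (0.0000, 0.0000, 1.0000)
After 1 year: (0.4000, 0.3200, 0.2800)
After 2 years: (0.3616, 0.3016, 0.3368)
After 3 years: (0.3650, 0.3031, 0.3318)
P(in Senior after 3 years) = 0.3318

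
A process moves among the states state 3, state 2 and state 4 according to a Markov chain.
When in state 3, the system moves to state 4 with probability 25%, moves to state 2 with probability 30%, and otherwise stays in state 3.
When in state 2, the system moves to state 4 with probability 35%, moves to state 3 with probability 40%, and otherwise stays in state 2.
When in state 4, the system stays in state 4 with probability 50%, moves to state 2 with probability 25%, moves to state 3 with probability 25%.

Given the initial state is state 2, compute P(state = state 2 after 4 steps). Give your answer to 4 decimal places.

Propagate the distribution vector 4 steps from state 2.
After 0 steps: (0.0000, 1.0000, 0.0000)
After 1 step: (0.4000, 0.2500, 0.3500)
After 2 steps: (0.3675, 0.2700, 0.3625)
After 3 steps: (0.3640, 0.2684, 0.3676)
After 4 steps: (0.3631, 0.2682, 0.3687)
P(in state 2 after 4 steps) = 0.2682

0.2682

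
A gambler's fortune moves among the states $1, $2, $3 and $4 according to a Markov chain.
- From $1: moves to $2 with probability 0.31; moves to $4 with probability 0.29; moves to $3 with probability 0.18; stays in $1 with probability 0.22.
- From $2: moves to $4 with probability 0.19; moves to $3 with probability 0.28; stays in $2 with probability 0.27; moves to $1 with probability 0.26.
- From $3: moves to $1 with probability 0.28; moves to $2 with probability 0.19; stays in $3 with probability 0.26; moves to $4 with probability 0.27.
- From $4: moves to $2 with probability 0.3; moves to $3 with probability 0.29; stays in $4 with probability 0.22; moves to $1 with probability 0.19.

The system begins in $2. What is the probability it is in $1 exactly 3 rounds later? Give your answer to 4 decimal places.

Propagate the distribution vector 3 rounds from $2.
After 0 rounds: (0.0000, 1.0000, 0.0000, 0.0000)
After 1 round: (0.2600, 0.2700, 0.2800, 0.1900)
After 2 rounds: (0.2419, 0.2637, 0.2503, 0.2441)
After 3 rounds: (0.2382, 0.2670, 0.2532, 0.2415)
P(in $1 after 3 rounds) = 0.2382

0.2382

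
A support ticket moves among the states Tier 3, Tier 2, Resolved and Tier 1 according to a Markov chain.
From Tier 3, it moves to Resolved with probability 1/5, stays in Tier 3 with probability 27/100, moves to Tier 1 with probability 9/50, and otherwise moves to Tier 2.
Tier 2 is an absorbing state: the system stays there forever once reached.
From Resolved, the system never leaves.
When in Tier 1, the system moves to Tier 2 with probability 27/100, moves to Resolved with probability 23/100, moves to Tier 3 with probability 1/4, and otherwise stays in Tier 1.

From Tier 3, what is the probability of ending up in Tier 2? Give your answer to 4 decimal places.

Let h(s) be the probability of absorption at Tier 2 starting from transient state s. Then h(Tier 2) = 1 and h(Resolved) = 0. By first-step analysis:
h(Tier 3) = 0.27·h(Tier 3) + 0.35·1 + 0.2·0 + 0.18·h(Tier 1)
h(Tier 1) = 0.25·h(Tier 3) + 0.27·1 + 0.23·0 + 0.25·h(Tier 1)
Solving: h(Tier 3) = 0.6191, h(Tier 1) = 0.5664.
Starting from Tier 3, the probability is 0.6191.

0.6191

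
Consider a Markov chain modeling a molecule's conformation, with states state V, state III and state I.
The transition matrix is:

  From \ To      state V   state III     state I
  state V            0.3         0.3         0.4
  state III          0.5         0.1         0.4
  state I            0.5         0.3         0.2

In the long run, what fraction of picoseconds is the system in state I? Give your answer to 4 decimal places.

0.3333

Let the stationary distribution be π with π = πP and π_1 + π_2 + π_3 = 1.
π_1 = 0.3·π_1 + 0.5·π_2 + 0.5·π_3
π_2 = 0.3·π_1 + 0.1·π_2 + 0.3·π_3
Solving with the normalization constraint gives π = (0.4167, 0.2500, 0.3333).
So the stationary probability of state I is 0.3333.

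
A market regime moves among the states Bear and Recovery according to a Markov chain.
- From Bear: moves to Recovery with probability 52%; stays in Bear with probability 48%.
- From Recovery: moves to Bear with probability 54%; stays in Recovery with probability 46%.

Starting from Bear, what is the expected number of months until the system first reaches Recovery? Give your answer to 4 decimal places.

Let t(s) be the expected number of months to first reach Recovery from state s, with t(Recovery) = 0. Conditioning on the first month:
t(Bear) = 1 + 0.48·t(Bear)
Solving: t(Bear) = 1.9231.
Expected months from Bear to Recovery: 1.9231.

1.9231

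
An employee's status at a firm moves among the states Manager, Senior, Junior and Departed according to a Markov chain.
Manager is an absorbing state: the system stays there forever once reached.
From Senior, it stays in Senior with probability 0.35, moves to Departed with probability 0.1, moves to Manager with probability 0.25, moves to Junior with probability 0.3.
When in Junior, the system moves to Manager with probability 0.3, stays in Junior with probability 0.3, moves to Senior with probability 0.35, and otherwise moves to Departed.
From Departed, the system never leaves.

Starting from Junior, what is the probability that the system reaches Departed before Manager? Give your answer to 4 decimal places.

Let h(s) be the probability of absorption at Departed starting from transient state s. Then h(Departed) = 1 and h(Manager) = 0. By first-step analysis:
h(Senior) = 0.25·0 + 0.35·h(Senior) + 0.3·h(Junior) + 0.1·1
h(Junior) = 0.3·0 + 0.35·h(Senior) + 0.3·h(Junior) + 0.05·1
Solving: h(Senior) = 0.2429, h(Junior) = 0.1929.
Starting from Junior, the probability is 0.1929.

0.1929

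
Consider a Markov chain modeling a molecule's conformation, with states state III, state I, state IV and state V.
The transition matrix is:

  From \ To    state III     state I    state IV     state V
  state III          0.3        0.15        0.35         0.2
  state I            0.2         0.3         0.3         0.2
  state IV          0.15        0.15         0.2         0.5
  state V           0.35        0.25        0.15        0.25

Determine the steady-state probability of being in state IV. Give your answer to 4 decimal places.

Let the stationary distribution be π with π = πP and π_1 + π_2 + π_3 + π_4 = 1.
π_1 = 0.3·π_1 + 0.2·π_2 + 0.15·π_3 + 0.35·π_4
π_2 = 0.15·π_1 + 0.3·π_2 + 0.15·π_3 + 0.25·π_4
π_3 = 0.35·π_1 + 0.3·π_2 + 0.2·π_3 + 0.15·π_4
Solving with the normalization constraint gives π = (0.2566, 0.2103, 0.2451, 0.2879).
So the stationary probability of state IV is 0.2451.

0.2451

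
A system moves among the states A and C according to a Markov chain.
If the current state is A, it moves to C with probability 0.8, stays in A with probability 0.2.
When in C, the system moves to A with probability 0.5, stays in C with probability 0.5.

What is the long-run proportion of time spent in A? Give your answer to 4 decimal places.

0.3846

Let the stationary distribution be π with π = πP and π_1 + π_2 = 1.
π_1 = 0.2·π_1 + 0.5·π_2
Solving with the normalization constraint gives π = (0.3846, 0.6154).
So the stationary probability of A is 0.3846.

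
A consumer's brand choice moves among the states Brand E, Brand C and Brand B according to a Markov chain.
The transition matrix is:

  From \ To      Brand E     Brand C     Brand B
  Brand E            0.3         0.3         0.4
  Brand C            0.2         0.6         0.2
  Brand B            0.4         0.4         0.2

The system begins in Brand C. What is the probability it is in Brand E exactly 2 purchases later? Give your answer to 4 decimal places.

Sum over the intermediate state after 1 purchase:
P = P(Brand C→Brand E)·P(Brand E→Brand E) + P(Brand C→Brand C)·P(Brand C→Brand E) + P(Brand C→Brand B)·P(Brand B→Brand E)
  = 0.2×0.3 + 0.6×0.2 + 0.2×0.4
  = 0.0600 + 0.1200 + 0.0800 = 0.2600

0.2600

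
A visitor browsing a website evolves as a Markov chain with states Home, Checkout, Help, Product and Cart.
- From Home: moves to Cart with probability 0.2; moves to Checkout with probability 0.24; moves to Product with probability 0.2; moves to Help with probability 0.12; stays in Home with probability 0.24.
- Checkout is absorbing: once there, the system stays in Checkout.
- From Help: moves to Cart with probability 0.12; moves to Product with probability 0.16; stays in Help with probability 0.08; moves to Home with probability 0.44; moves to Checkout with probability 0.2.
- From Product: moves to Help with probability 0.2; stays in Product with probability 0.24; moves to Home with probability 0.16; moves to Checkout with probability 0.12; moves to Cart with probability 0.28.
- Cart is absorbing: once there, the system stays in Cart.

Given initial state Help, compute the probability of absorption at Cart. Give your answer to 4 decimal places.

0.4706

Let h(s) be the probability of absorption at Cart starting from transient state s. Then h(Cart) = 1 and h(Checkout) = 0. By first-step analysis:
h(Home) = 0.24·h(Home) + 0.24·0 + 0.12·h(Help) + 0.2·h(Product) + 0.2·1
h(Help) = 0.44·h(Home) + 0.2·0 + 0.08·h(Help) + 0.16·h(Product) + 0.12·1
h(Product) = 0.16·h(Home) + 0.12·0 + 0.2·h(Help) + 0.24·h(Product) + 0.28·1
Solving: h(Home) = 0.4944, h(Help) = 0.4706, h(Product) = 0.5963.
Starting from Help, the probability is 0.4706.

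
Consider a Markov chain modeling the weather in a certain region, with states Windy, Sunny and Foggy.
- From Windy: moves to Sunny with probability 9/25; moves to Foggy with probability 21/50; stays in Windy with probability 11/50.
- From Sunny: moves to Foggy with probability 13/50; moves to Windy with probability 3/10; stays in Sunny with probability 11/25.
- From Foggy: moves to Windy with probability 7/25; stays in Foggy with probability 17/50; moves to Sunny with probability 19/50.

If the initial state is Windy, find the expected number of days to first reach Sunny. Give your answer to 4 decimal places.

2.7190

Let t(s) be the expected number of days to first reach Sunny from state s, with t(Sunny) = 0. Conditioning on the first day:
t(Windy) = 1 + 0.22·t(Windy) + 0.42·t(Foggy)
t(Foggy) = 1 + 0.28·t(Windy) + 0.34·t(Foggy)
Solving: t(Windy) = 2.7190, t(Foggy) = 2.6687.
Expected days from Windy to Sunny: 2.7190.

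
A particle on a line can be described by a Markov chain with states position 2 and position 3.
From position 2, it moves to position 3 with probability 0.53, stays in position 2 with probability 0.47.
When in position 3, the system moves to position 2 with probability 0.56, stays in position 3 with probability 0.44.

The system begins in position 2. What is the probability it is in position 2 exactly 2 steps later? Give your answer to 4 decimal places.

0.5177

Sum over the intermediate state after 1 step:
P = P(position 2→position 2)·P(position 2→position 2) + P(position 2→position 3)·P(position 3→position 2)
  = 0.47×0.47 + 0.53×0.56
  = 0.2209 + 0.2968 = 0.5177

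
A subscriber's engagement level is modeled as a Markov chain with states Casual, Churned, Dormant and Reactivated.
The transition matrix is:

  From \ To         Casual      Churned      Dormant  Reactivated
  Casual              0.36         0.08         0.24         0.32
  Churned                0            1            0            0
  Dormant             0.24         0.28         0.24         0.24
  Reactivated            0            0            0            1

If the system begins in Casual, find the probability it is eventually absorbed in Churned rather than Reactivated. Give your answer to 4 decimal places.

0.2985

Let h(s) be the probability of absorption at Churned starting from transient state s. Then h(Churned) = 1 and h(Reactivated) = 0. By first-step analysis:
h(Casual) = 0.36·h(Casual) + 0.08·1 + 0.24·h(Dormant) + 0.32·0
h(Dormant) = 0.24·h(Casual) + 0.28·1 + 0.24·h(Dormant) + 0.24·0
Solving: h(Casual) = 0.2985, h(Dormant) = 0.4627.
Starting from Casual, the probability is 0.2985.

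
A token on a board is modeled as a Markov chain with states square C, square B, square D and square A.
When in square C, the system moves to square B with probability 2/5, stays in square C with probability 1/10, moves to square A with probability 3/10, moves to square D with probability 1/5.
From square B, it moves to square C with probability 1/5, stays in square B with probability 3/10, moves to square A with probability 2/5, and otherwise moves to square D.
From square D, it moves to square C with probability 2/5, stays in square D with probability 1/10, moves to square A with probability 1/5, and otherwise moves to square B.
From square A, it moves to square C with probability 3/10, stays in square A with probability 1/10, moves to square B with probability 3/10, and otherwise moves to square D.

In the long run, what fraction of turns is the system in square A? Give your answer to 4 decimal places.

0.2623

Let the stationary distribution be π with π = πP and π_1 + π_2 + π_3 + π_4 = 1.
π_1 = 0.1·π_1 + 0.2·π_2 + 0.4·π_3 + 0.3·π_4
π_2 = 0.4·π_1 + 0.3·π_2 + 0.3·π_3 + 0.3·π_4
π_3 = 0.2·π_1 + 0.1·π_2 + 0.1·π_3 + 0.3·π_4
Solving with the normalization constraint gives π = (0.2377, 0.3238, 0.1762, 0.2623).
So the stationary probability of square A is 0.2623.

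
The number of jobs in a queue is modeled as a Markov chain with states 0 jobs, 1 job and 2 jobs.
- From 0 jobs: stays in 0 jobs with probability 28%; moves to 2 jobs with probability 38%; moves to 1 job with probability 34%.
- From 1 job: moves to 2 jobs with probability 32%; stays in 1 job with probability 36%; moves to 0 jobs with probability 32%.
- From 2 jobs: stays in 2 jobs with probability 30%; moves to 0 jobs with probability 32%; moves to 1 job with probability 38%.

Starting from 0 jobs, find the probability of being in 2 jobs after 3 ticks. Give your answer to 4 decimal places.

Propagate the distribution vector 3 ticks from 0 jobs.
After 0 ticks: (1.0000, 0.0000, 0.0000)
After 1 tick: (0.2800, 0.3400, 0.3800)
After 2 ticks: (0.3088, 0.3620, 0.3292)
After 3 ticks: (0.3076, 0.3604, 0.3319)
P(in 2 jobs after 3 ticks) = 0.3319

0.3319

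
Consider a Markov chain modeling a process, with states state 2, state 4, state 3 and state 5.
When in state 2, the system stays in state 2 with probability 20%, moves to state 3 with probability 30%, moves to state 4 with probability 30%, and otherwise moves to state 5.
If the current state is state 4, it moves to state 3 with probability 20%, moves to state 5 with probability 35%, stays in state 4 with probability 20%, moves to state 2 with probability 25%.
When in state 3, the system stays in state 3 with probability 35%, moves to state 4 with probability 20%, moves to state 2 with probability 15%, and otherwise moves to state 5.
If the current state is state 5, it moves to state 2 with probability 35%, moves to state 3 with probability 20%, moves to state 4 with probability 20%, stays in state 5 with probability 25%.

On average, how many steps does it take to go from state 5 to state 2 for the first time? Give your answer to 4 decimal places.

Let t(s) be the expected number of steps to first reach state 2 from state s, with t(state 2) = 0. Conditioning on the first step:
t(state 4) = 1 + 0.2·t(state 4) + 0.2·t(state 3) + 0.35·t(state 5)
t(state 3) = 1 + 0.2·t(state 4) + 0.35·t(state 3) + 0.3·t(state 5)
t(state 5) = 1 + 0.2·t(state 4) + 0.2·t(state 3) + 0.25·t(state 5)
Solving: t(state 4) = 3.8877, t(state 3) = 4.3659, t(state 5) = 3.5343.
Expected steps from state 5 to state 2: 3.5343.

3.5343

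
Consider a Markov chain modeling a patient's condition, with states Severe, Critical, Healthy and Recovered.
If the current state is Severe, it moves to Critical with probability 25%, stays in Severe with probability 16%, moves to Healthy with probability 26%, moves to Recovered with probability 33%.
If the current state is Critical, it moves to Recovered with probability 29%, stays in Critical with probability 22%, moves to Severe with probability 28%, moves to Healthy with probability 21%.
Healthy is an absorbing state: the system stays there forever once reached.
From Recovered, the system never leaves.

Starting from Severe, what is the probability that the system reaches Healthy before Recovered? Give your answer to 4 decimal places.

Let h(s) be the probability of absorption at Healthy starting from transient state s. Then h(Healthy) = 1 and h(Recovered) = 0. By first-step analysis:
h(Severe) = 0.16·h(Severe) + 0.25·h(Critical) + 0.26·1 + 0.33·0
h(Critical) = 0.28·h(Severe) + 0.22·h(Critical) + 0.21·1 + 0.29·0
Solving: h(Severe) = 0.4363, h(Critical) = 0.4258.
Starting from Severe, the probability is 0.4363.

0.4363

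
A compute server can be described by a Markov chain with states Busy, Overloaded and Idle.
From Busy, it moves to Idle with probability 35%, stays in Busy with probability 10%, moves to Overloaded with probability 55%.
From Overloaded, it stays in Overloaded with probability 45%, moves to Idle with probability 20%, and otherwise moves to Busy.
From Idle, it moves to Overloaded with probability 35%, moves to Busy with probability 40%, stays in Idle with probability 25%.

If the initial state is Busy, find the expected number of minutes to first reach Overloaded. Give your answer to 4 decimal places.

2.0561

Let t(s) be the expected number of minutes to first reach Overloaded from state s, with t(Overloaded) = 0. Conditioning on the first minute:
t(Busy) = 1 + 0.1·t(Busy) + 0.35·t(Idle)
t(Idle) = 1 + 0.4·t(Busy) + 0.25·t(Idle)
Solving: t(Busy) = 2.0561, t(Idle) = 2.4299.
Expected minutes from Busy to Overloaded: 2.0561.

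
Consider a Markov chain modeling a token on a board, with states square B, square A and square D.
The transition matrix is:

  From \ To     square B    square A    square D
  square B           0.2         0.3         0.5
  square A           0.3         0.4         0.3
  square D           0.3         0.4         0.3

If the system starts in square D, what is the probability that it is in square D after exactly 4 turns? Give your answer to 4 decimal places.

0.3546

Propagate the distribution vector 4 turns from square D.
After 0 turns: (0.0000, 0.0000, 1.0000)
After 1 turn: (0.3000, 0.4000, 0.3000)
After 2 turns: (0.2700, 0.3700, 0.3600)
After 3 turns: (0.2730, 0.3730, 0.3540)
After 4 turns: (0.2727, 0.3727, 0.3546)
P(in square D after 4 turns) = 0.3546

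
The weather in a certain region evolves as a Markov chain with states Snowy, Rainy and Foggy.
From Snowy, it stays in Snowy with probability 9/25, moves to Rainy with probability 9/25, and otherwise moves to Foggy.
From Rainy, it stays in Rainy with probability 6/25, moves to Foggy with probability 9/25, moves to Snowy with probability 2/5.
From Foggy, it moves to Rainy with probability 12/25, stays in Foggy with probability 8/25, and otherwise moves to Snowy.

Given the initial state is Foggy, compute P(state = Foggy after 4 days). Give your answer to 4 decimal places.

0.3215

Propagate the distribution vector 4 days from Foggy.
After 0 days: (0.0000, 0.0000, 1.0000)
After 1 day: (0.2000, 0.4800, 0.3200)
After 2 days: (0.3280, 0.3408, 0.3312)
After 3 days: (0.3206, 0.3588, 0.3205)
After 4 days: (0.3231, 0.3554, 0.3215)
P(in Foggy after 4 days) = 0.3215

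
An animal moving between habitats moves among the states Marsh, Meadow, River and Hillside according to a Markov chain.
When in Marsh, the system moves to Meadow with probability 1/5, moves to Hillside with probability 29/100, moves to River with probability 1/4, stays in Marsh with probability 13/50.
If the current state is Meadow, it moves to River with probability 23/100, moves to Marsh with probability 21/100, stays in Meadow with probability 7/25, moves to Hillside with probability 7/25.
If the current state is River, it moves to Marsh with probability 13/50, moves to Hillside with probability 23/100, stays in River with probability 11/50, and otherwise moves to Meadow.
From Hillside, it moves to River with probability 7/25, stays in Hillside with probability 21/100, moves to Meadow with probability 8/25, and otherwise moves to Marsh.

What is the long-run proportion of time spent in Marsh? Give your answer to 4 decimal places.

0.2286

Let the stationary distribution be π with π = πP and π_1 + π_2 + π_3 + π_4 = 1.
π_1 = 0.26·π_1 + 0.21·π_2 + 0.26·π_3 + 0.19·π_4
π_2 = 0.2·π_1 + 0.28·π_2 + 0.29·π_3 + 0.32·π_4
π_3 = 0.25·π_1 + 0.23·π_2 + 0.22·π_3 + 0.28·π_4
Solving with the normalization constraint gives π = (0.2286, 0.2743, 0.2447, 0.2524).
So the stationary probability of Marsh is 0.2286.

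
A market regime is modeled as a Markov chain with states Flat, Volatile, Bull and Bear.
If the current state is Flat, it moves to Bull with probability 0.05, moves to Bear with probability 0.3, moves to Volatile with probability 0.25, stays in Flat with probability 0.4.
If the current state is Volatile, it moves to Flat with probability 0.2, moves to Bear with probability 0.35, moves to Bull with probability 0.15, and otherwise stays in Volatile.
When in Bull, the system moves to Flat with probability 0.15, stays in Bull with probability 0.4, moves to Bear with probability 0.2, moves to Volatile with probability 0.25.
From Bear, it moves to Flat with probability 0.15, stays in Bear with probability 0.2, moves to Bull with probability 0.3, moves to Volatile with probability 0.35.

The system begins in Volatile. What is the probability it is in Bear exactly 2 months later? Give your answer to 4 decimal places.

0.2650

Propagate the distribution vector 2 months from Volatile.
After 0 months: (0.0000, 1.0000, 0.0000, 0.0000)
After 1 month: (0.2000, 0.3000, 0.1500, 0.3500)
After 2 months: (0.2150, 0.3000, 0.2200, 0.2650)
P(in Bear after 2 months) = 0.2650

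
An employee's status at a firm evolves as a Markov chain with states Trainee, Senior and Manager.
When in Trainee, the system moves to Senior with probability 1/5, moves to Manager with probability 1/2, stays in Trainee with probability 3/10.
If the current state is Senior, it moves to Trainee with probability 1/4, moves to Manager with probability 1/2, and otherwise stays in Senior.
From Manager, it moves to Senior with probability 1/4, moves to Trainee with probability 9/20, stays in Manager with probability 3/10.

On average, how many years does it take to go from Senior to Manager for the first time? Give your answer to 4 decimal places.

Let t(s) be the expected number of years to first reach Manager from state s, with t(Manager) = 0. Conditioning on the first year:
t(Trainee) = 1 + 0.3·t(Trainee) + 0.2·t(Senior)
t(Senior) = 1 + 0.25·t(Trainee) + 0.25·t(Senior)
Solving: t(Trainee) = 2.0000, t(Senior) = 2.0000.
Expected years from Senior to Manager: 2.0000.

2.0000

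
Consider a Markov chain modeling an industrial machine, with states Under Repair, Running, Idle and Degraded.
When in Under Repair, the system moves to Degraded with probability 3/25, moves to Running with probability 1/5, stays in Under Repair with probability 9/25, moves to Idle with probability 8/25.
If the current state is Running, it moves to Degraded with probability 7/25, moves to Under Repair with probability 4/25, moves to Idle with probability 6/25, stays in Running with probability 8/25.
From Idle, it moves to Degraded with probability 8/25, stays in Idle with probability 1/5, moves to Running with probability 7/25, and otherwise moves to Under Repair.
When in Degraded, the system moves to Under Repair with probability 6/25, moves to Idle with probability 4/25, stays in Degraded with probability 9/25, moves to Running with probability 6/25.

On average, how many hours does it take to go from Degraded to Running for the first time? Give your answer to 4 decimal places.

Let t(s) be the expected number of hours to first reach Running from state s, with t(Running) = 0. Conditioning on the first hour:
t(Under Repair) = 1 + 0.36·t(Under Repair) + 0.32·t(Idle) + 0.12·t(Degraded)
t(Idle) = 1 + 0.2·t(Under Repair) + 0.2·t(Idle) + 0.32·t(Degraded)
t(Degraded) = 1 + 0.24·t(Under Repair) + 0.16·t(Idle) + 0.36·t(Degraded)
Solving: t(Under Repair) = 4.3616, t(Idle) = 4.0218, t(Degraded) = 4.2035.
Expected hours from Degraded to Running: 4.2035.

4.2035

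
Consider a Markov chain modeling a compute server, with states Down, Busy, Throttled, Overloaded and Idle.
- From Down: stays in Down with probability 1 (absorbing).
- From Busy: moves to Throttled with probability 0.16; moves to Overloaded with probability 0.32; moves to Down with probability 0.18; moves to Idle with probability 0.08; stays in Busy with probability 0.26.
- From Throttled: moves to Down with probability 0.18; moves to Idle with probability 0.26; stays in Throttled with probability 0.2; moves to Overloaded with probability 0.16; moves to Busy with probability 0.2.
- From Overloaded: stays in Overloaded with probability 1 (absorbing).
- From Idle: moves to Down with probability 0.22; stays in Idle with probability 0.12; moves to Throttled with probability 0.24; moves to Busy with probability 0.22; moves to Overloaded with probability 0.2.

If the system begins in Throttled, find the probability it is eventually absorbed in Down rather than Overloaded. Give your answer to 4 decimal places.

Let h(s) be the probability of absorption at Down starting from transient state s. Then h(Down) = 1 and h(Overloaded) = 0. By first-step analysis:
h(Busy) = 0.18·1 + 0.26·h(Busy) + 0.16·h(Throttled) + 0.32·0 + 0.08·h(Idle)
h(Throttled) = 0.18·1 + 0.2·h(Busy) + 0.2·h(Throttled) + 0.16·0 + 0.26·h(Idle)
h(Idle) = 0.22·1 + 0.22·h(Busy) + 0.24·h(Throttled) + 0.2·0 + 0.12·h(Idle)
Solving: h(Busy) = 0.3993, h(Throttled) = 0.4812, h(Idle) = 0.4810.
Starting from Throttled, the probability is 0.4812.

0.4812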